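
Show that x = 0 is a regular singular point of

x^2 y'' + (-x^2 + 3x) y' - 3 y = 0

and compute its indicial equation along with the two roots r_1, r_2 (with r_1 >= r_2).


Divide by x^2 to reach normal form y'' + P_1(x) y' + P_2(x) y = 0 with P_1(x) = -1 + 3/x and P_2(x) = -3/x^2.
x = 0 is a singular point because the y'-coefficient -1 + 3/x has a pole at x = 0 and the y-coefficient -3/x^2 has a pole at x = 0.
It is a regular singular point because x P_1(x) = p(x) = 3 - x and x^2 P_2(x) = q(x) = -3 are polynomials, hence analytic at x = 0.
p(0) = 3,  q(0) = -3.
Indicial equation: r(r-1) + p(0) r + q(0) = 0, i.e. r^2 + (p(0) - 1) r + q(0) = 0, i.e. r^2 + 2 r - 3 = 0.
Discriminant: (2)^2 - 4(-3) = 16, so r = (-2 ± 4)/2.
Solving: r_1 = 1, r_2 = -3.

indicial: r^2 + 2 r - 3 = 0; roots r_1 = 1, r_2 = -3


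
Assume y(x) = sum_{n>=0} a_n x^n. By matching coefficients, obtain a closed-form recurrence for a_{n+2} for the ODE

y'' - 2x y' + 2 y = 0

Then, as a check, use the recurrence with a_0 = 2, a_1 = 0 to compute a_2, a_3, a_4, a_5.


Substitute y = sum_n a_n x^n.
y''(x) has coefficient (n+2)(n+1) a_{n+2} at x^n;
-2 x y'(x) has coefficient -2 n a_n at x^n (shift);
2 y(x) has coefficient 2 a_n at x^n.
Matching x^n: (n+2)(n+1) a_{n+2} + (-2n + 2) a_n = 0.
Thus a_{n+2} = (2n - 2) / ((n+1)(n+2)) * a_n.

Check with a_0 = 2, a_1 = 0 (apply the recurrence for n = 0, 1, 2, 3): a_0 = 2, a_1 = 0, a_2 = -2, a_3 = 0, a_4 = -1/3, a_5 = 0.

a_(n+2) = (2n - 2) / ((n+1)(n+2)) * a_n; check: a_0 = 2, a_1 = 0, a_2 = -2, a_3 = 0, a_4 = -1/3, a_5 = 0


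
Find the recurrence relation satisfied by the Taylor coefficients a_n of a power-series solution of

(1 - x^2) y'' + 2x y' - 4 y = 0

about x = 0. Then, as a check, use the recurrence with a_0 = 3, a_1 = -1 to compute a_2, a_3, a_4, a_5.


Substitute y = sum_n a_n x^n.
(1 - 1 x^2) y'' contributes (n+2)(n+1) a_{n+2} - n(n-1) a_n at x^n.
2 x y'(x) contributes 2 n a_n at x^n.
-4 y(x) contributes -4 a_n at x^n.
Matching x^n: (n+2)(n+1) a_{n+2} + (-n(n-1) + 2 n - 4) a_n = 0.
Thus a_{n+2} = (n(n-1) - 2 n + 4) / ((n+1)(n+2)) * a_n.

Check with a_0 = 3, a_1 = -1 (apply the recurrence for n = 0, 1, 2, 3): a_0 = 3, a_1 = -1, a_2 = 6, a_3 = -1/3, a_4 = 1, a_5 = -1/15.

a_(n+2) = (n(n-1) - 2 n + 4) / ((n+1)(n+2)) * a_n; check: a_0 = 3, a_1 = -1, a_2 = 6, a_3 = -1/3, a_4 = 1, a_5 = -1/15


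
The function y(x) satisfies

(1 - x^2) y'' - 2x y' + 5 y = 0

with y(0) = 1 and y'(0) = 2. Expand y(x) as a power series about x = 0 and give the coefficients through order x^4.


Ansatz: y(x) = sum_{n>=0} a_n x^n, so y'(x) = sum_{n>=1} n a_n x^(n-1) and y''(x) = sum_{n>=2} n(n-1) a_n x^(n-2).
Substitute into P(x) y'' + Q(x) y' + R(x) y = 0 with P(x) = 1 - x^2, Q(x) = -2x, R(x) = 5, and match powers of x.
Initial conditions: a_0 = 1, a_1 = 2.
Setting the coefficient of each power of x to zero and solving order by order (substituting the coefficients already found):
  x^0: 2 a_2 + 5 a_0 = 0  ->  2 a_2 = -5 a_0 = -5  ->  a_2 = -5/2
  x^1: 6 a_3 + 3 a_1 = 0  ->  6 a_3 = -3 a_1 = -6  ->  a_3 = -1
  x^2: 12 a_4 - a_2 = 0  ->  12 a_4 = a_2 = -5/2  ->  a_4 = -5/24
Truncated series: y(x) = 1 + 2 x - (5/2) x^2 - x^3 - (5/24) x^4 + O(x^5).

a_0 = 1; a_1 = 2; a_2 = -5/2; a_3 = -1; a_4 = -5/24


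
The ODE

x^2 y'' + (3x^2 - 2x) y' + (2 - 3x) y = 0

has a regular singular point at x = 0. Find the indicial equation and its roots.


Divide by x^2 to reach normal form y'' + P_1(x) y' + P_2(x) y = 0 with P_1(x) = 3 - 2/x and P_2(x) = -3/x + 2/x^2.
x = 0 is a singular point because the y'-coefficient 3 - 2/x has a pole at x = 0 and the y-coefficient -3/x + 2/x^2 has a pole at x = 0.
It is a regular singular point because x P_1(x) = p(x) = 3x - 2 and x^2 P_2(x) = q(x) = 2 - 3x are polynomials, hence analytic at x = 0.
p(0) = -2,  q(0) = 2.
Indicial equation: r(r-1) + p(0) r + q(0) = 0, i.e. r^2 + (p(0) - 1) r + q(0) = 0, i.e. r^2 - 3 r + 2 = 0.
Discriminant: (-3)^2 - 4(2) = 1, so r = (3 ± 1)/2.
Solving: r_1 = 2, r_2 = 1.

indicial: r^2 - 3 r + 2 = 0; roots r_1 = 2, r_2 = 1


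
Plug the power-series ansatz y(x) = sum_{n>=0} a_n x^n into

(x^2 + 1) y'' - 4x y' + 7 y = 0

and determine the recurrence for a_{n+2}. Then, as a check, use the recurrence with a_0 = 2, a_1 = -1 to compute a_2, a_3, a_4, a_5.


Substitute y = sum_n a_n x^n.
(1 + 1 x^2) y'' contributes (n+2)(n+1) a_{n+2} + n(n-1) a_n at x^n.
-4 x y'(x) contributes -4 n a_n at x^n.
7 y(x) contributes 7 a_n at x^n.
Matching x^n: (n+2)(n+1) a_{n+2} + (n(n-1) - 4 n + 7) a_n = 0.
Thus a_{n+2} = (-n(n-1) + 4 n - 7) / ((n+1)(n+2)) * a_n.

Check with a_0 = 2, a_1 = -1 (apply the recurrence for n = 0, 1, 2, 3): a_0 = 2, a_1 = -1, a_2 = -7, a_3 = 1/2, a_4 = 7/12, a_5 = -1/40.

a_(n+2) = (-n(n-1) + 4 n - 7) / ((n+1)(n+2)) * a_n; check: a_0 = 2, a_1 = -1, a_2 = -7, a_3 = 1/2, a_4 = 7/12, a_5 = -1/40


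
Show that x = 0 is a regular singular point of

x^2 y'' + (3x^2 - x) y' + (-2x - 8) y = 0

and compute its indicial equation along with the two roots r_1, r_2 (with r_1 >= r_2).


Divide by x^2 to reach normal form y'' + P_1(x) y' + P_2(x) y = 0 with P_1(x) = 3 - 1/x and P_2(x) = -2/x - 8/x^2.
x = 0 is a singular point because the y'-coefficient 3 - 1/x has a pole at x = 0 and the y-coefficient -2/x - 8/x^2 has a pole at x = 0.
It is a regular singular point because x P_1(x) = p(x) = 3x - 1 and x^2 P_2(x) = q(x) = -2x - 8 are polynomials, hence analytic at x = 0.
p(0) = -1,  q(0) = -8.
Indicial equation: r(r-1) + p(0) r + q(0) = 0, i.e. r^2 + (p(0) - 1) r + q(0) = 0, i.e. r^2 - 2 r - 8 = 0.
Discriminant: (-2)^2 - 4(-8) = 36, so r = (2 ± 6)/2.
Solving: r_1 = 4, r_2 = -2.

indicial: r^2 - 2 r - 8 = 0; roots r_1 = 4, r_2 = -2


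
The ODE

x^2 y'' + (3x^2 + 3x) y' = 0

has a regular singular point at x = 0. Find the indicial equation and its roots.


Divide by x^2 to reach normal form y'' + P_1(x) y' + P_2(x) y = 0 with P_1(x) = 3 + 3/x and P_2(x) = 0.
x = 0 is a singular point because the y'-coefficient 3 + 3/x has a pole at x = 0.
It is a regular singular point because x P_1(x) = p(x) = 3x + 3 and x^2 P_2(x) = q(x) = 0 are polynomials, hence analytic at x = 0.
p(0) = 3,  q(0) = 0.
Indicial equation: r(r-1) + p(0) r + q(0) = 0, i.e. r^2 + (p(0) - 1) r + q(0) = 0, i.e. r^2 + 2 r = 0.
Discriminant: (2)^2 - 4(0) = 4, so r = (-2 ± 2)/2.
Solving: r_1 = 0, r_2 = -2.

indicial: r^2 + 2 r = 0; roots r_1 = 0, r_2 = -2


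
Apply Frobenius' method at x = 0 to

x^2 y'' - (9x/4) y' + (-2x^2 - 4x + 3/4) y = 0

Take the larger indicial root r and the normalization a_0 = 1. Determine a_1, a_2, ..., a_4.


Write in Frobenius form y'' + (p(x)/x) y' + (q(x)/x^2) y = 0:
  p(x) = -9/4,  q(x) = -2x^2 - 4x + 3/4.
Indicial equation: r(r-1) + (-9/4) r + (3/4) = 0 -> roots r_1 = 3, r_2 = 1/4.
Take r = r_1 = 3. Let y(x) = x^r sum_{n>=0} a_n x^n with a_0 = 1.
Substitute y = x^r sum a_n x^n and match x^{r+n}. The recurrence is
  D(n) a_n - 4 a_{n-1} - 2 a_{n-2} = 0,  where D(n) = (r+n)(r+n-1) + (-9/4)(r+n) + (3/4).
  a_n = [4 a_{n-1} + 2 a_{n-2}] / D(n).
Since the indicial polynomial factors as (r - r_1)(r - r_2), D(n) = (r_1 + n - r_1)(r_1 + n - r_2) = n(n + 11/4).
Evaluating step by step (a_0 = 1):
  n = 1: D(1) = 1(1 + 11/4) = 15/4; numerator = 4(1) = 4; a_1 = (4)/(15/4) = 16/15
  n = 2: D(2) = 2(2 + 11/4) = 19/2; numerator = 4(16/15) + 2(1) = 94/15; a_2 = (94/15)/(19/2) = 188/285
  n = 3: D(3) = 3(3 + 11/4) = 69/4; numerator = 4(188/285) + 2(16/15) = 272/57; a_3 = (272/57)/(69/4) = 1088/3933
  n = 4: D(4) = 4(4 + 11/4) = 27; numerator = 4(1088/3933) + 2(188/285) = 47704/19665; a_4 = (47704/19665)/(27) = 47704/530955

r = 3; a_0 = 1; a_1 = 16/15; a_2 = 188/285; a_3 = 1088/3933; a_4 = 47704/530955


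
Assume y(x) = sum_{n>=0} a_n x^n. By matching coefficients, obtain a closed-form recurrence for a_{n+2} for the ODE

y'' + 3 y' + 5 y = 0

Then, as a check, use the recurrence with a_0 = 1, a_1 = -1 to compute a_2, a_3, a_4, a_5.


Substitute y = sum_n a_n x^n.
y''(x) has coefficient (n+2)(n+1) a_{n+2} at x^n;
3 y'(x) has coefficient 3 (n+1) a_{n+1} at x^n;
5 y(x) has coefficient 5 a_n at x^n.
Matching x^n: (n+2)(n+1) a_{n+2} + 3 (n+1) a_{n+1} + 5 a_n = 0.
Thus a_{n+2} = [-3 (n+1) a_{n+1} - 5 a_n] / ((n+1)(n+2)).

Check with a_0 = 1, a_1 = -1 (apply the recurrence for n = 0, 1, 2, 3): a_0 = 1, a_1 = -1, a_2 = -1, a_3 = 11/6, a_4 = -23/24, a_5 = 7/60.

a_(n+2) = [-3 (n+1) a_(n+1) - 5 a_n] / ((n+1)(n+2)); check: a_0 = 1, a_1 = -1, a_2 = -1, a_3 = 11/6, a_4 = -23/24, a_5 = 7/60


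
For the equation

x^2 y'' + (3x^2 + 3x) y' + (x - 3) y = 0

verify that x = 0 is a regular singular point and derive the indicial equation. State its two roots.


Divide by x^2 to reach normal form y'' + P_1(x) y' + P_2(x) y = 0 with P_1(x) = 3 + 3/x and P_2(x) = 1/x - 3/x^2.
x = 0 is a singular point because the y'-coefficient 3 + 3/x has a pole at x = 0 and the y-coefficient 1/x - 3/x^2 has a pole at x = 0.
It is a regular singular point because x P_1(x) = p(x) = 3x + 3 and x^2 P_2(x) = q(x) = x - 3 are polynomials, hence analytic at x = 0.
p(0) = 3,  q(0) = -3.
Indicial equation: r(r-1) + p(0) r + q(0) = 0, i.e. r^2 + (p(0) - 1) r + q(0) = 0, i.e. r^2 + 2 r - 3 = 0.
Discriminant: (2)^2 - 4(-3) = 16, so r = (-2 ± 4)/2.
Solving: r_1 = 1, r_2 = -3.

indicial: r^2 + 2 r - 3 = 0; roots r_1 = 1, r_2 = -3


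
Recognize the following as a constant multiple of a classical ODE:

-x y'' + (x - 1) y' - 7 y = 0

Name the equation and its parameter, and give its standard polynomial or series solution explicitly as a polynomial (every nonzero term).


All three coefficients share the factor -1; dividing through by -1 gives  x y'' + (1 - x) y' + 7 y = 0.
This matches the Laguerre equation x y'' + (1 - x) y' + n y = 0 with n = 7; the polynomial solution is L_7(x).
With y = sum_k a_k x^k, matching x^k gives (k+1)k a_{k+1} + (k+1) a_{k+1} - k a_k + n a_k = 0, i.e. (k+1)^2 a_{k+1} = (k - n) a_k = (k - 7) a_k. The right side vanishes at k = 7, so the series terminates at degree 7.
Standard normalization L_n(0) = 1 gives a_0 = 1. Work upward with a_{k+1} = (k - 7) a_k / (k+1)^2:
  a_1 = (0 - 7)(1) / 1^2 = -7/1 = -7
  a_2 = (1 - 7)(-7) / 2^2 = 42/4 = 21/2
  a_3 = (2 - 7)(21/2) / 3^2 = (-105/2)/9 = -35/6
  a_4 = (3 - 7)(-35/6) / 4^2 = (70/3)/16 = 35/24
  a_5 = (4 - 7)(35/24) / 5^2 = (-35/8)/25 = -7/40
  a_6 = (5 - 7)(-7/40) / 6^2 = (7/20)/36 = 7/720
  a_7 = (6 - 7)(7/720) / 7^2 = (-7/720)/49 = -1/5040
Hence L_7(x) = -x^7/5040 + 7 x^6/720 - 7 x^5/40 + 35 x^4/24 - 35 x^3/6 + 21 x^2/2 - 7 x + 1.

L_7(x); series = -x^7/5040 + 7 x^6/720 - 7 x^5/40 + 35 x^4/24 - 35 x^3/6 + 21 x^2/2 - 7 x + 1


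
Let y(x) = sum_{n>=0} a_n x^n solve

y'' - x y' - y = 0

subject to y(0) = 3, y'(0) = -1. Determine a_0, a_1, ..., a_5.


Ansatz: y(x) = sum_{n>=0} a_n x^n, so y'(x) = sum_{n>=1} n a_n x^(n-1) and y''(x) = sum_{n>=2} n(n-1) a_n x^(n-2).
Substitute into P(x) y'' + Q(x) y' + R(x) y = 0 with P(x) = 1, Q(x) = -x, R(x) = -1, and match powers of x.
Initial conditions: a_0 = 3, a_1 = -1.
Setting the coefficient of each power of x to zero and solving order by order (substituting the coefficients already found):
  x^0: 2 a_2 - a_0 = 0  ->  2 a_2 = a_0 = 3  ->  a_2 = 3/2
  x^1: 6 a_3 - 2 a_1 = 0  ->  6 a_3 = 2 a_1 = -2  ->  a_3 = -1/3
  x^2: 12 a_4 - 3 a_2 = 0  ->  12 a_4 = 3 a_2 = 9/2  ->  a_4 = 3/8
  x^3: 20 a_5 - 4 a_3 = 0  ->  20 a_5 = 4 a_3 = -4/3  ->  a_5 = -1/15
Truncated series: y(x) = 3 - x + (3/2) x^2 - (1/3) x^3 + (3/8) x^4 - (1/15) x^5 + O(x^6).

a_0 = 3; a_1 = -1; a_2 = 3/2; a_3 = -1/3; a_4 = 3/8; a_5 = -1/15


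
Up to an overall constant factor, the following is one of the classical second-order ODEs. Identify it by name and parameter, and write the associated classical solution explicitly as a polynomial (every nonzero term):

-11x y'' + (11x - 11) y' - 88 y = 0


All three coefficients share the factor -11; dividing through by -11 gives  x y'' + (1 - x) y' + 8 y = 0.
This matches the Laguerre equation x y'' + (1 - x) y' + n y = 0 with n = 8; the polynomial solution is L_8(x).
With y = sum_k a_k x^k, matching x^k gives (k+1)k a_{k+1} + (k+1) a_{k+1} - k a_k + n a_k = 0, i.e. (k+1)^2 a_{k+1} = (k - n) a_k = (k - 8) a_k. The right side vanishes at k = 8, so the series terminates at degree 8.
Standard normalization L_n(0) = 1 gives a_0 = 1. Work upward with a_{k+1} = (k - 8) a_k / (k+1)^2:
  a_1 = (0 - 8)(1) / 1^2 = -8/1 = -8
  a_2 = (1 - 8)(-8) / 2^2 = 56/4 = 14
  a_3 = (2 - 8)(14) / 3^2 = -84/9 = -28/3
  a_4 = (3 - 8)(-28/3) / 4^2 = (140/3)/16 = 35/12
  a_5 = (4 - 8)(35/12) / 5^2 = (-35/3)/25 = -7/15
  a_6 = (5 - 8)(-7/15) / 6^2 = (7/5)/36 = 7/180
  a_7 = (6 - 8)(7/180) / 7^2 = (-7/90)/49 = -1/630
  a_8 = (7 - 8)(-1/630) / 8^2 = (1/630)/64 = 1/40320
Hence L_8(x) = x^8/40320 - x^7/630 + 7 x^6/180 - 7 x^5/15 + 35 x^4/12 - 28 x^3/3 + 14 x^2 - 8 x + 1.

L_8(x); series = x^8/40320 - x^7/630 + 7 x^6/180 - 7 x^5/15 + 35 x^4/12 - 28 x^3/3 + 14 x^2 - 8 x + 1


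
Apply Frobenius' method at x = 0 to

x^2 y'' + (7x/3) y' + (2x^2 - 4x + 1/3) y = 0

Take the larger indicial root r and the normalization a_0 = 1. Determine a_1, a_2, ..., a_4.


Write in Frobenius form y'' + (p(x)/x) y' + (q(x)/x^2) y = 0:
  p(x) = 7/3,  q(x) = 2x^2 - 4x + 1/3.
Indicial equation: r(r-1) + (7/3) r + (1/3) = 0 -> roots r_1 = -1/3, r_2 = -1.
Take r = r_1 = -1/3. Let y(x) = x^r sum_{n>=0} a_n x^n with a_0 = 1.
Substitute y = x^r sum a_n x^n and match x^{r+n}. The recurrence is
  D(n) a_n - 4 a_{n-1} + 2 a_{n-2} = 0,  where D(n) = (r+n)(r+n-1) + (7/3)(r+n) + (1/3).
  a_n = [4 a_{n-1} - 2 a_{n-2}] / D(n).
Since the indicial polynomial factors as (r - r_1)(r - r_2), D(n) = (r_1 + n - r_1)(r_1 + n - r_2) = n(n + 2/3).
Evaluating step by step (a_0 = 1):
  n = 1: D(1) = 1(1 + 2/3) = 5/3; numerator = 4(1) = 4; a_1 = (4)/(5/3) = 12/5
  n = 2: D(2) = 2(2 + 2/3) = 16/3; numerator = 4(12/5) - 2(1) = 38/5; a_2 = (38/5)/(16/3) = 57/40
  n = 3: D(3) = 3(3 + 2/3) = 11; numerator = 4(57/40) - 2(12/5) = 9/10; a_3 = (9/10)/(11) = 9/110
  n = 4: D(4) = 4(4 + 2/3) = 56/3; numerator = 4(9/110) - 2(57/40) = -111/44; a_4 = (-111/44)/(56/3) = -333/2464

r = -1/3; a_0 = 1; a_1 = 12/5; a_2 = 57/40; a_3 = 9/110; a_4 = -333/2464


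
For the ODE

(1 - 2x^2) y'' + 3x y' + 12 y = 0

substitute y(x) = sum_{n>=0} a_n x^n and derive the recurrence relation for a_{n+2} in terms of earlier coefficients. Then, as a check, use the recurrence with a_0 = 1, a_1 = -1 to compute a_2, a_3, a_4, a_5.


Substitute y = sum_n a_n x^n.
(1 - 2 x^2) y'' contributes (n+2)(n+1) a_{n+2} - 2 n(n-1) a_n at x^n.
3 x y'(x) contributes 3 n a_n at x^n.
12 y(x) contributes 12 a_n at x^n.
Matching x^n: (n+2)(n+1) a_{n+2} + (-2 n(n-1) + 3 n + 12) a_n = 0.
Thus a_{n+2} = (2 n(n-1) - 3 n - 12) / ((n+1)(n+2)) * a_n.

Check with a_0 = 1, a_1 = -1 (apply the recurrence for n = 0, 1, 2, 3): a_0 = 1, a_1 = -1, a_2 = -6, a_3 = 5/2, a_4 = 7, a_5 = -9/8.

a_(n+2) = (2 n(n-1) - 3 n - 12) / ((n+1)(n+2)) * a_n; check: a_0 = 1, a_1 = -1, a_2 = -6, a_3 = 5/2, a_4 = 7, a_5 = -9/8


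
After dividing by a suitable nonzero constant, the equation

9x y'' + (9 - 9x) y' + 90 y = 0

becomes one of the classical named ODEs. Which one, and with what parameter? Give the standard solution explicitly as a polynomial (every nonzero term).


All three coefficients share the factor 9; dividing through by 9 gives  x y'' + (1 - x) y' + 10 y = 0.
This matches the Laguerre equation x y'' + (1 - x) y' + n y = 0 with n = 10; the polynomial solution is L_10(x).
With y = sum_k a_k x^k, matching x^k gives (k+1)k a_{k+1} + (k+1) a_{k+1} - k a_k + n a_k = 0, i.e. (k+1)^2 a_{k+1} = (k - n) a_k = (k - 10) a_k. The right side vanishes at k = 10, so the series terminates at degree 10.
Standard normalization L_n(0) = 1 gives a_0 = 1. Work upward with a_{k+1} = (k - 10) a_k / (k+1)^2:
  a_1 = (0 - 10)(1) / 1^2 = -10/1 = -10
  a_2 = (1 - 10)(-10) / 2^2 = 90/4 = 45/2
  a_3 = (2 - 10)(45/2) / 3^2 = -180/9 = -20
  a_4 = (3 - 10)(-20) / 4^2 = 140/16 = 35/4
  a_5 = (4 - 10)(35/4) / 5^2 = (-105/2)/25 = -21/10
  a_6 = (5 - 10)(-21/10) / 6^2 = (21/2)/36 = 7/24
  a_7 = (6 - 10)(7/24) / 7^2 = (-7/6)/49 = -1/42
  a_8 = (7 - 10)(-1/42) / 8^2 = (1/14)/64 = 1/896
  a_9 = (8 - 10)(1/896) / 9^2 = (-1/448)/81 = -1/36288
  a_10 = (9 - 10)(-1/36288) / 10^2 = (1/36288)/100 = 1/3628800
Hence L_10(x) = x^10/3628800 - x^9/36288 + x^8/896 - x^7/42 + 7 x^6/24 - 21 x^5/10 + 35 x^4/4 - 20 x^3 + 45 x^2/2 - 10 x + 1.

L_10(x); series = x^10/3628800 - x^9/36288 + x^8/896 - x^7/42 + 7 x^6/24 - 21 x^5/10 + 35 x^4/4 - 20 x^3 + 45 x^2/2 - 10 x + 1


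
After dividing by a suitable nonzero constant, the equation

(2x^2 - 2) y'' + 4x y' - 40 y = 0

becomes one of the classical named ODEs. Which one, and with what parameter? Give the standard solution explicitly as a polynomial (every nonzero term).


All three coefficients share the factor -2; dividing through by -2 gives  (1 - x^2) y'' - 2x y' + 20 y = 0.
This matches the Legendre equation (1 - x^2) y'' - 2x y' + n(n+1) y = 0 (note the -2x y' term) with n(n+1) = 20, so n = 4; the polynomial solution is P_4(x).
With y = sum_k a_k x^k, matching x^k gives (k+2)(k+1) a_{k+2} = [k(k+1) - n(n+1)] a_k = (k - 4)(k + 5) a_k. The right side vanishes at k = 4, so the series with the parity of 4 terminates at degree 4.
Standard normalization (P_n(1) = 1): leading coefficient (2n)!/(2^n (n!)^2) = 40320/(16*576) = 35/8, so a_4 = 35/8. Work downward with a_k = (k+1)(k+2) a_{k+2} / ((k - 4)(k + 5)):
  a_2 = (3)(4)(35/8) / ((2 - 4)(2 + 5)) = (105/2)/(-14) = -15/4
  a_0 = (1)(2)(-15/4) / ((0 - 4)(0 + 5)) = (-15/2)/(-20) = 3/8
Hence P_4(x) = 35 x^4/8 - 15 x^2/4 + 3/8.

P_4(x); series = 35 x^4/8 - 15 x^2/4 + 3/8


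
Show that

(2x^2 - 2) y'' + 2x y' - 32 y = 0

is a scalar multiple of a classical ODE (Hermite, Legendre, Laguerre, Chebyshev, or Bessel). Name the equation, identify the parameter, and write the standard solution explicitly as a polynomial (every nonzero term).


All three coefficients share the factor -2; dividing through by -2 gives  (1 - x^2) y'' - x y' + 16 y = 0.
This matches the Chebyshev equation (1 - x^2) y'' - x y' + n^2 y = 0 (note the -x y' term, not -2x y') with n^2 = 16, so n = 4; the polynomial solution is T_4(x).
With y = sum_k a_k x^k, matching x^k gives (k+2)(k+1) a_{k+2} = (k^2 - n^2) a_k = (k - 4)(k + 4) a_k. The right side vanishes at k = 4, so the series with the parity of 4 terminates at degree 4.
Standard normalization: leading coefficient of T_n is 2^(n-1), so a_4 = 2^3 = 8. Work downward with a_k = (k+1)(k+2) a_{k+2} / ((k - 4)(k + 4)):
  a_2 = (3)(4)(8) / ((2 - 4)(2 + 4)) = 96/(-12) = -8
  a_0 = (1)(2)(-8) / ((0 - 4)(0 + 4)) = -16/(-16) = 1
Hence T_4(x) = 8 x^4 - 8 x^2 + 1.

T_4(x); series = 8 x^4 - 8 x^2 + 1


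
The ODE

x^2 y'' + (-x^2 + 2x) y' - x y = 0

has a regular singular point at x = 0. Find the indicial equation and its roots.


Divide by x^2 to reach normal form y'' + P_1(x) y' + P_2(x) y = 0 with P_1(x) = -1 + 2/x and P_2(x) = -1/x.
x = 0 is a singular point because the y'-coefficient -1 + 2/x has a pole at x = 0 and the y-coefficient -1/x has a pole at x = 0.
It is a regular singular point because x P_1(x) = p(x) = 2 - x and x^2 P_2(x) = q(x) = -x are polynomials, hence analytic at x = 0.
p(0) = 2,  q(0) = 0.
Indicial equation: r(r-1) + p(0) r + q(0) = 0, i.e. r^2 + (p(0) - 1) r + q(0) = 0, i.e. r^2 + 1 r = 0.
Discriminant: (1)^2 - 4(0) = 1, so r = (-1 ± 1)/2.
Solving: r_1 = 0, r_2 = -1.

indicial: r^2 + 1 r = 0; roots r_1 = 0, r_2 = -1


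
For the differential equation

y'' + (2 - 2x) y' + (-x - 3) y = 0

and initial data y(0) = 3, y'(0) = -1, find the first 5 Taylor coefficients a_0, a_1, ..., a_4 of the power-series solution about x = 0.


Ansatz: y(x) = sum_{n>=0} a_n x^n, so y'(x) = sum_{n>=1} n a_n x^(n-1) and y''(x) = sum_{n>=2} n(n-1) a_n x^(n-2).
Substitute into P(x) y'' + Q(x) y' + R(x) y = 0 with P(x) = 1, Q(x) = 2 - 2x, R(x) = -x - 3, and match powers of x.
Initial conditions: a_0 = 3, a_1 = -1.
Setting the coefficient of each power of x to zero and solving order by order (substituting the coefficients already found):
  x^0: 2 a_2 + 2 a_1 - 3 a_0 = 0  ->  2 a_2 = -2 a_1 + 3 a_0 = 11  ->  a_2 = 11/2
  x^1: 6 a_3 + 4 a_2 - 5 a_1 - a_0 = 0  ->  6 a_3 = -4 a_2 + 5 a_1 + a_0 = -24  ->  a_3 = -4
  x^2: 12 a_4 + 6 a_3 - 7 a_2 - a_1 = 0  ->  12 a_4 = -6 a_3 + 7 a_2 + a_1 = 123/2  ->  a_4 = 41/8
Truncated series: y(x) = 3 - x + (11/2) x^2 - 4 x^3 + (41/8) x^4 + O(x^5).

a_0 = 3; a_1 = -1; a_2 = 11/2; a_3 = -4; a_4 = 41/8


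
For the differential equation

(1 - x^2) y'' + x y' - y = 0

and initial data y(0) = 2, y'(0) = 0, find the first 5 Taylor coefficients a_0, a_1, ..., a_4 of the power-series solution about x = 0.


Ansatz: y(x) = sum_{n>=0} a_n x^n, so y'(x) = sum_{n>=1} n a_n x^(n-1) and y''(x) = sum_{n>=2} n(n-1) a_n x^(n-2).
Substitute into P(x) y'' + Q(x) y' + R(x) y = 0 with P(x) = 1 - x^2, Q(x) = x, R(x) = -1, and match powers of x.
Initial conditions: a_0 = 2, a_1 = 0.
Setting the coefficient of each power of x to zero and solving order by order (substituting the coefficients already found):
  x^0: 2 a_2 - a_0 = 0  ->  2 a_2 = a_0 = 2  ->  a_2 = 1
  x^1: 6 a_3 = 0  ->  a_3 = 0
  x^2: 12 a_4 - a_2 = 0  ->  12 a_4 = a_2 = 1  ->  a_4 = 1/12
Truncated series: y(x) = 2 + x^2 + (1/12) x^4 + O(x^5).

a_0 = 2; a_1 = 0; a_2 = 1; a_3 = 0; a_4 = 1/12


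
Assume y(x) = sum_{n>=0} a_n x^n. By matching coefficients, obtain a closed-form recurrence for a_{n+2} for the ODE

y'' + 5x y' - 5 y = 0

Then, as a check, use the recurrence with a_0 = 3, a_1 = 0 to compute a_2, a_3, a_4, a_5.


Substitute y = sum_n a_n x^n.
y''(x) has coefficient (n+2)(n+1) a_{n+2} at x^n;
5 x y'(x) has coefficient 5 n a_n at x^n (shift);
-5 y(x) has coefficient -5 a_n at x^n.
Matching x^n: (n+2)(n+1) a_{n+2} + (5n - 5) a_n = 0.
Thus a_{n+2} = (-5n + 5) / ((n+1)(n+2)) * a_n.

Check with a_0 = 3, a_1 = 0 (apply the recurrence for n = 0, 1, 2, 3): a_0 = 3, a_1 = 0, a_2 = 15/2, a_3 = 0, a_4 = -25/8, a_5 = 0.

a_(n+2) = (-5n + 5) / ((n+1)(n+2)) * a_n; check: a_0 = 3, a_1 = 0, a_2 = 15/2, a_3 = 0, a_4 = -25/8, a_5 = 0


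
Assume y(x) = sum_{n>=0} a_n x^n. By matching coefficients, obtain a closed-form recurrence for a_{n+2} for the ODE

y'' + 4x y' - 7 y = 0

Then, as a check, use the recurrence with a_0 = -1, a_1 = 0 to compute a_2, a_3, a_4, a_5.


Substitute y = sum_n a_n x^n.
y''(x) has coefficient (n+2)(n+1) a_{n+2} at x^n;
4 x y'(x) has coefficient 4 n a_n at x^n (shift);
-7 y(x) has coefficient -7 a_n at x^n.
Matching x^n: (n+2)(n+1) a_{n+2} + (4n - 7) a_n = 0.
Thus a_{n+2} = (-4n + 7) / ((n+1)(n+2)) * a_n.

Check with a_0 = -1, a_1 = 0 (apply the recurrence for n = 0, 1, 2, 3): a_0 = -1, a_1 = 0, a_2 = -7/2, a_3 = 0, a_4 = 7/24, a_5 = 0.

a_(n+2) = (-4n + 7) / ((n+1)(n+2)) * a_n; check: a_0 = -1, a_1 = 0, a_2 = -7/2, a_3 = 0, a_4 = 7/24, a_5 = 0


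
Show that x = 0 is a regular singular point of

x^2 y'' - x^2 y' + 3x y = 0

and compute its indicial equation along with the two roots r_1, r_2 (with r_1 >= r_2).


Divide by x^2 to reach normal form y'' + P_1(x) y' + P_2(x) y = 0 with P_1(x) = -1 and P_2(x) = 3/x.
x = 0 is a singular point because the y-coefficient 3/x has a pole at x = 0.
It is a regular singular point because x P_1(x) = p(x) = -x and x^2 P_2(x) = q(x) = 3x are polynomials, hence analytic at x = 0.
p(0) = 0,  q(0) = 0.
Indicial equation: r(r-1) + p(0) r + q(0) = 0, i.e. r^2 + (p(0) - 1) r + q(0) = 0, i.e. r^2 - 1 r = 0.
Discriminant: (-1)^2 - 4(0) = 1, so r = (1 ± 1)/2.
Solving: r_1 = 1, r_2 = 0.

indicial: r^2 - 1 r = 0; roots r_1 = 1, r_2 = 0


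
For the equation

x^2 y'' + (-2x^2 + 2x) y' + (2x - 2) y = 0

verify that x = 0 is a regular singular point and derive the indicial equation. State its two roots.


Divide by x^2 to reach normal form y'' + P_1(x) y' + P_2(x) y = 0 with P_1(x) = -2 + 2/x and P_2(x) = 2/x - 2/x^2.
x = 0 is a singular point because the y'-coefficient -2 + 2/x has a pole at x = 0 and the y-coefficient 2/x - 2/x^2 has a pole at x = 0.
It is a regular singular point because x P_1(x) = p(x) = 2 - 2x and x^2 P_2(x) = q(x) = 2x - 2 are polynomials, hence analytic at x = 0.
p(0) = 2,  q(0) = -2.
Indicial equation: r(r-1) + p(0) r + q(0) = 0, i.e. r^2 + (p(0) - 1) r + q(0) = 0, i.e. r^2 + 1 r - 2 = 0.
Discriminant: (1)^2 - 4(-2) = 9, so r = (-1 ± 3)/2.
Solving: r_1 = 1, r_2 = -2.

indicial: r^2 + 1 r - 2 = 0; roots r_1 = 1, r_2 = -2


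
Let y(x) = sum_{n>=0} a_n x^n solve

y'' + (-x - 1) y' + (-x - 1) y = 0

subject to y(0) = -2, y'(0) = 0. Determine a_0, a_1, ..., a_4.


Ansatz: y(x) = sum_{n>=0} a_n x^n, so y'(x) = sum_{n>=1} n a_n x^(n-1) and y''(x) = sum_{n>=2} n(n-1) a_n x^(n-2).
Substitute into P(x) y'' + Q(x) y' + R(x) y = 0 with P(x) = 1, Q(x) = -x - 1, R(x) = -x - 1, and match powers of x.
Initial conditions: a_0 = -2, a_1 = 0.
Setting the coefficient of each power of x to zero and solving order by order (substituting the coefficients already found):
  x^0: 2 a_2 - a_1 - a_0 = 0  ->  2 a_2 = a_1 + a_0 = -2  ->  a_2 = -1
  x^1: 6 a_3 - 2 a_2 - 2 a_1 - a_0 = 0  ->  6 a_3 = 2 a_2 + 2 a_1 + a_0 = -4  ->  a_3 = -2/3
  x^2: 12 a_4 - 3 a_3 - 3 a_2 - a_1 = 0  ->  12 a_4 = 3 a_3 + 3 a_2 + a_1 = -5  ->  a_4 = -5/12
Truncated series: y(x) = -2 - x^2 - (2/3) x^3 - (5/12) x^4 + O(x^5).

a_0 = -2; a_1 = 0; a_2 = -1; a_3 = -2/3; a_4 = -5/12


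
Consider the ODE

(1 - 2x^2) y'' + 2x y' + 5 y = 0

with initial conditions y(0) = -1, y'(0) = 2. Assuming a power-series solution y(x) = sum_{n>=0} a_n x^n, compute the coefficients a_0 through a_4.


Ansatz: y(x) = sum_{n>=0} a_n x^n, so y'(x) = sum_{n>=1} n a_n x^(n-1) and y''(x) = sum_{n>=2} n(n-1) a_n x^(n-2).
Substitute into P(x) y'' + Q(x) y' + R(x) y = 0 with P(x) = 1 - 2x^2, Q(x) = 2x, R(x) = 5, and match powers of x.
Initial conditions: a_0 = -1, a_1 = 2.
Setting the coefficient of each power of x to zero and solving order by order (substituting the coefficients already found):
  x^0: 2 a_2 + 5 a_0 = 0  ->  2 a_2 = -5 a_0 = 5  ->  a_2 = 5/2
  x^1: 6 a_3 + 7 a_1 = 0  ->  6 a_3 = -7 a_1 = -14  ->  a_3 = -7/3
  x^2: 12 a_4 + 5 a_2 = 0  ->  12 a_4 = -5 a_2 = -25/2  ->  a_4 = -25/24
Truncated series: y(x) = -1 + 2 x + (5/2) x^2 - (7/3) x^3 - (25/24) x^4 + O(x^5).

a_0 = -1; a_1 = 2; a_2 = 5/2; a_3 = -7/3; a_4 = -25/24


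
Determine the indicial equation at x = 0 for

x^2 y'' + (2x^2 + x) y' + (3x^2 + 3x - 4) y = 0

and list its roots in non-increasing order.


Divide by x^2 to reach normal form y'' + P_1(x) y' + P_2(x) y = 0 with P_1(x) = 2 + 1/x and P_2(x) = 3 + 3/x - 4/x^2.
x = 0 is a singular point because the y'-coefficient 2 + 1/x has a pole at x = 0 and the y-coefficient 3 + 3/x - 4/x^2 has a pole at x = 0.
It is a regular singular point because x P_1(x) = p(x) = 2x + 1 and x^2 P_2(x) = q(x) = 3x^2 + 3x - 4 are polynomials, hence analytic at x = 0.
p(0) = 1,  q(0) = -4.
Indicial equation: r(r-1) + p(0) r + q(0) = 0, i.e. r^2 + (p(0) - 1) r + q(0) = 0, i.e. r^2 - 4 = 0.
Discriminant: (0)^2 - 4(-4) = 16, so r = (0 ± 4)/2.
Solving: r_1 = 2, r_2 = -2.

indicial: r^2 - 4 = 0; roots r_1 = 2, r_2 = -2


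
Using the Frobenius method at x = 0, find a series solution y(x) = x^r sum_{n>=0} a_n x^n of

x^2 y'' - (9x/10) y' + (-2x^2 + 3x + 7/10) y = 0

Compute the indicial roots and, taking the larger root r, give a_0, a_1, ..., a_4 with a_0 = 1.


Write in Frobenius form y'' + (p(x)/x) y' + (q(x)/x^2) y = 0:
  p(x) = -9/10,  q(x) = -2x^2 + 3x + 7/10.
Indicial equation: r(r-1) + (-9/10) r + (7/10) = 0 -> roots r_1 = 7/5, r_2 = 1/2.
Take r = r_1 = 7/5. Let y(x) = x^r sum_{n>=0} a_n x^n with a_0 = 1.
Substitute y = x^r sum a_n x^n and match x^{r+n}. The recurrence is
  D(n) a_n + 3 a_{n-1} - 2 a_{n-2} = 0,  where D(n) = (r+n)(r+n-1) + (-9/10)(r+n) + (7/10).
  a_n = [-3 a_{n-1} + 2 a_{n-2}] / D(n).
Since the indicial polynomial factors as (r - r_1)(r - r_2), D(n) = (r_1 + n - r_1)(r_1 + n - r_2) = n(n + 9/10).
Evaluating step by step (a_0 = 1):
  n = 1: D(1) = 1(1 + 9/10) = 19/10; numerator = -3(1) = -3; a_1 = (-3)/(19/10) = -30/19
  n = 2: D(2) = 2(2 + 9/10) = 29/5; numerator = -3(-30/19) + 2(1) = 128/19; a_2 = (128/19)/(29/5) = 640/551
  n = 3: D(3) = 3(3 + 9/10) = 117/10; numerator = -3(640/551) + 2(-30/19) = -3660/551; a_3 = (-3660/551)/(117/10) = -12200/21489
  n = 4: D(4) = 4(4 + 9/10) = 98/5; numerator = -3(-12200/21489) + 2(640/551) = 28840/7163; a_4 = (28840/7163)/(98/5) = 10300/50141

r = 7/5; a_0 = 1; a_1 = -30/19; a_2 = 640/551; a_3 = -12200/21489; a_4 = 10300/50141


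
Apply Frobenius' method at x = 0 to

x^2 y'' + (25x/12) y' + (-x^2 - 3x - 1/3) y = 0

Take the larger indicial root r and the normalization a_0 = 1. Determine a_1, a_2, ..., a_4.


Write in Frobenius form y'' + (p(x)/x) y' + (q(x)/x^2) y = 0:
  p(x) = 25/12,  q(x) = -x^2 - 3x - 1/3.
Indicial equation: r(r-1) + (25/12) r + (-1/3) = 0 -> roots r_1 = 1/4, r_2 = -4/3.
Take r = r_1 = 1/4. Let y(x) = x^r sum_{n>=0} a_n x^n with a_0 = 1.
Substitute y = x^r sum a_n x^n and match x^{r+n}. The recurrence is
  D(n) a_n - 3 a_{n-1} - 1 a_{n-2} = 0,  where D(n) = (r+n)(r+n-1) + (25/12)(r+n) + (-1/3).
  a_n = [3 a_{n-1} + 1 a_{n-2}] / D(n).
Since the indicial polynomial factors as (r - r_1)(r - r_2), D(n) = (r_1 + n - r_1)(r_1 + n - r_2) = n(n + 19/12).
Evaluating step by step (a_0 = 1):
  n = 1: D(1) = 1(1 + 19/12) = 31/12; numerator = 3(1) = 3; a_1 = (3)/(31/12) = 36/31
  n = 2: D(2) = 2(2 + 19/12) = 43/6; numerator = 3(36/31) + 1(1) = 139/31; a_2 = (139/31)/(43/6) = 834/1333
  n = 3: D(3) = 3(3 + 19/12) = 55/4; numerator = 3(834/1333) + 1(36/31) = 4050/1333; a_3 = (4050/1333)/(55/4) = 3240/14663
  n = 4: D(4) = 4(4 + 19/12) = 67/3; numerator = 3(3240/14663) + 1(834/1333) = 18894/14663; a_4 = (18894/14663)/(67/3) = 846/14663

r = 1/4; a_0 = 1; a_1 = 36/31; a_2 = 834/1333; a_3 = 3240/14663; a_4 = 846/14663


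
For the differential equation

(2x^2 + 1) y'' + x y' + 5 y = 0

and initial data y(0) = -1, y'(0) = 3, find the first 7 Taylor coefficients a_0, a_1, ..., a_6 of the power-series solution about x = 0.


Ansatz: y(x) = sum_{n>=0} a_n x^n, so y'(x) = sum_{n>=1} n a_n x^(n-1) and y''(x) = sum_{n>=2} n(n-1) a_n x^(n-2).
Substitute into P(x) y'' + Q(x) y' + R(x) y = 0 with P(x) = 2x^2 + 1, Q(x) = x, R(x) = 5, and match powers of x.
Initial conditions: a_0 = -1, a_1 = 3.
Setting the coefficient of each power of x to zero and solving order by order (substituting the coefficients already found):
  x^0: 2 a_2 + 5 a_0 = 0  ->  2 a_2 = -5 a_0 = 5  ->  a_2 = 5/2
  x^1: 6 a_3 + 6 a_1 = 0  ->  6 a_3 = -6 a_1 = -18  ->  a_3 = -3
  x^2: 12 a_4 + 11 a_2 = 0  ->  12 a_4 = -11 a_2 = -55/2  ->  a_4 = -55/24
  x^3: 20 a_5 + 20 a_3 = 0  ->  20 a_5 = -20 a_3 = 60  ->  a_5 = 3
  x^4: 30 a_6 + 33 a_4 = 0  ->  30 a_6 = -33 a_4 = 605/8  ->  a_6 = 121/48
Truncated series: y(x) = -1 + 3 x + (5/2) x^2 - 3 x^3 - (55/24) x^4 + 3 x^5 + (121/48) x^6 + O(x^7).

a_0 = -1; a_1 = 3; a_2 = 5/2; a_3 = -3; a_4 = -55/24; a_5 = 3; a_6 = 121/48


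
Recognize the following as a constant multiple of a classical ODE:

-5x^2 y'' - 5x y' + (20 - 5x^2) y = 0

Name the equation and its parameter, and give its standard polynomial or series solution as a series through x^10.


All three coefficients share the factor -5; dividing through by -5 gives  x^2 y'' + x y' + (x^2 - 4) y = 0.
This matches the Bessel equation x^2 y'' + x y' + (x^2 - nu^2) y = 0 with nu^2 = 4, so nu = 2; the solution bounded at x = 0 is J_2(x).
Frobenius at x = 0: indicial roots ±nu; for r = nu the recurrence k(k + 2nu) c_k = -c_{k-2} gives the standard series J_nu(x) = sum_{k>=0} (-1)^k / (k! (k+nu)!) (x/2)^(2k+nu). Evaluate the first 5 terms:
  k = 0: (-1)^0 / (0! * 2! * 2^2) x^2 = 1/(1*2*4) x^2 = (1/8) x^2
  k = 1: (-1)^1 / (1! * 3! * 2^4) x^4 = -1/(1*6*16) x^4 = (-1/96) x^4
  k = 2: (-1)^2 / (2! * 4! * 2^6) x^6 = 1/(2*24*64) x^6 = (1/3072) x^6
  k = 3: (-1)^3 / (3! * 5! * 2^8) x^8 = -1/(6*120*256) x^8 = (-1/184320) x^8
  k = 4: (-1)^4 / (4! * 6! * 2^10) x^10 = 1/(24*720*1024) x^10 = (1/17694720) x^10
Hence J_2(x) = x^10/17694720 - x^8/184320 + x^6/3072 - x^4/96 + x^2/8 + ....

J_2(x); series = x^10/17694720 - x^8/184320 + x^6/3072 - x^4/96 + x^2/8


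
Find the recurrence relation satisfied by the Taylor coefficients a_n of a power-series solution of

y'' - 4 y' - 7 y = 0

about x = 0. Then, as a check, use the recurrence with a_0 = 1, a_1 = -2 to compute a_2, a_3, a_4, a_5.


Substitute y = sum_n a_n x^n.
y''(x) has coefficient (n+2)(n+1) a_{n+2} at x^n;
-4 y'(x) has coefficient -4 (n+1) a_{n+1} at x^n;
-7 y(x) has coefficient -7 a_n at x^n.
Matching x^n: (n+2)(n+1) a_{n+2} - 4 (n+1) a_{n+1} - 7 a_n = 0.
Thus a_{n+2} = [4 (n+1) a_{n+1} + 7 a_n] / ((n+1)(n+2)).

Check with a_0 = 1, a_1 = -2 (apply the recurrence for n = 0, 1, 2, 3): a_0 = 1, a_1 = -2, a_2 = -1/2, a_3 = -3, a_4 = -79/24, a_5 = -221/60.

a_(n+2) = [4 (n+1) a_(n+1) + 7 a_n] / ((n+1)(n+2)); check: a_0 = 1, a_1 = -2, a_2 = -1/2, a_3 = -3, a_4 = -79/24, a_5 = -221/60


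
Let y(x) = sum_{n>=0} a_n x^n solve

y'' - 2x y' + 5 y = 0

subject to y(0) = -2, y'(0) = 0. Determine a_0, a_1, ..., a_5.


Ansatz: y(x) = sum_{n>=0} a_n x^n, so y'(x) = sum_{n>=1} n a_n x^(n-1) and y''(x) = sum_{n>=2} n(n-1) a_n x^(n-2).
Substitute into P(x) y'' + Q(x) y' + R(x) y = 0 with P(x) = 1, Q(x) = -2x, R(x) = 5, and match powers of x.
Initial conditions: a_0 = -2, a_1 = 0.
Setting the coefficient of each power of x to zero and solving order by order (substituting the coefficients already found):
  x^0: 2 a_2 + 5 a_0 = 0  ->  2 a_2 = -5 a_0 = 10  ->  a_2 = 5
  x^1: 6 a_3 + 3 a_1 = 0  ->  6 a_3 = -3 a_1 = 0  ->  a_3 = 0
  x^2: 12 a_4 + a_2 = 0  ->  12 a_4 = -a_2 = -5  ->  a_4 = -5/12
  x^3: 20 a_5 - a_3 = 0  ->  20 a_5 = a_3 = 0  ->  a_5 = 0
Truncated series: y(x) = -2 + 5 x^2 - (5/12) x^4 + O(x^6).

a_0 = -2; a_1 = 0; a_2 = 5; a_3 = 0; a_4 = -5/12; a_5 = 0


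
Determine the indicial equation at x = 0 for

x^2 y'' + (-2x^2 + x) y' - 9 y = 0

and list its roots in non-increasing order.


Divide by x^2 to reach normal form y'' + P_1(x) y' + P_2(x) y = 0 with P_1(x) = -2 + 1/x and P_2(x) = -9/x^2.
x = 0 is a singular point because the y'-coefficient -2 + 1/x has a pole at x = 0 and the y-coefficient -9/x^2 has a pole at x = 0.
It is a regular singular point because x P_1(x) = p(x) = 1 - 2x and x^2 P_2(x) = q(x) = -9 are polynomials, hence analytic at x = 0.
p(0) = 1,  q(0) = -9.
Indicial equation: r(r-1) + p(0) r + q(0) = 0, i.e. r^2 + (p(0) - 1) r + q(0) = 0, i.e. r^2 - 9 = 0.
Discriminant: (0)^2 - 4(-9) = 36, so r = (0 ± 6)/2.
Solving: r_1 = 3, r_2 = -3.

indicial: r^2 - 9 = 0; roots r_1 = 3, r_2 = -3


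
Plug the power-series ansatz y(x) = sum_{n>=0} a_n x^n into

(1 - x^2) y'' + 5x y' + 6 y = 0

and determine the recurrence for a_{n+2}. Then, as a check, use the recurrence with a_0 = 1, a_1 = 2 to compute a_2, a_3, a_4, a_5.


Substitute y = sum_n a_n x^n.
(1 - 1 x^2) y'' contributes (n+2)(n+1) a_{n+2} - n(n-1) a_n at x^n.
5 x y'(x) contributes 5 n a_n at x^n.
6 y(x) contributes 6 a_n at x^n.
Matching x^n: (n+2)(n+1) a_{n+2} + (-n(n-1) + 5 n + 6) a_n = 0.
Thus a_{n+2} = (n(n-1) - 5 n - 6) / ((n+1)(n+2)) * a_n.

Check with a_0 = 1, a_1 = 2 (apply the recurrence for n = 0, 1, 2, 3): a_0 = 1, a_1 = 2, a_2 = -3, a_3 = -11/3, a_4 = 7/2, a_5 = 11/4.

a_(n+2) = (n(n-1) - 5 n - 6) / ((n+1)(n+2)) * a_n; check: a_0 = 1, a_1 = 2, a_2 = -3, a_3 = -11/3, a_4 = 7/2, a_5 = 11/4


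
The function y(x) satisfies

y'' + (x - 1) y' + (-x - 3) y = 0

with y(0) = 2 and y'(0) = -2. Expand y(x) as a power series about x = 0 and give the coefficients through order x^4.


Ansatz: y(x) = sum_{n>=0} a_n x^n, so y'(x) = sum_{n>=1} n a_n x^(n-1) and y''(x) = sum_{n>=2} n(n-1) a_n x^(n-2).
Substitute into P(x) y'' + Q(x) y' + R(x) y = 0 with P(x) = 1, Q(x) = x - 1, R(x) = -x - 3, and match powers of x.
Initial conditions: a_0 = 2, a_1 = -2.
Setting the coefficient of each power of x to zero and solving order by order (substituting the coefficients already found):
  x^0: 2 a_2 - a_1 - 3 a_0 = 0  ->  2 a_2 = a_1 + 3 a_0 = 4  ->  a_2 = 2
  x^1: 6 a_3 - 2 a_2 - 2 a_1 - a_0 = 0  ->  6 a_3 = 2 a_2 + 2 a_1 + a_0 = 2  ->  a_3 = 1/3
  x^2: 12 a_4 - 3 a_3 - a_2 - a_1 = 0  ->  12 a_4 = 3 a_3 + a_2 + a_1 = 1  ->  a_4 = 1/12
Truncated series: y(x) = 2 - 2 x + 2 x^2 + (1/3) x^3 + (1/12) x^4 + O(x^5).

a_0 = 2; a_1 = -2; a_2 = 2; a_3 = 1/3; a_4 = 1/12


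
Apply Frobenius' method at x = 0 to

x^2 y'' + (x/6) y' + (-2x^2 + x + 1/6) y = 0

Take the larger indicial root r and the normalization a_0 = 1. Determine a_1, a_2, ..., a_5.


Write in Frobenius form y'' + (p(x)/x) y' + (q(x)/x^2) y = 0:
  p(x) = 1/6,  q(x) = -2x^2 + x + 1/6.
Indicial equation: r(r-1) + (1/6) r + (1/6) = 0 -> roots r_1 = 1/2, r_2 = 1/3.
Take r = r_1 = 1/2. Let y(x) = x^r sum_{n>=0} a_n x^n with a_0 = 1.
Substitute y = x^r sum a_n x^n and match x^{r+n}. The recurrence is
  D(n) a_n + 1 a_{n-1} - 2 a_{n-2} = 0,  where D(n) = (r+n)(r+n-1) + (1/6)(r+n) + (1/6).
  a_n = [-1 a_{n-1} + 2 a_{n-2}] / D(n).
Since the indicial polynomial factors as (r - r_1)(r - r_2), D(n) = (r_1 + n - r_1)(r_1 + n - r_2) = n(n + 1/6).
Evaluating step by step (a_0 = 1):
  n = 1: D(1) = 1(1 + 1/6) = 7/6; numerator = -1(1) = -1; a_1 = (-1)/(7/6) = -6/7
  n = 2: D(2) = 2(2 + 1/6) = 13/3; numerator = -1(-6/7) + 2(1) = 20/7; a_2 = (20/7)/(13/3) = 60/91
  n = 3: D(3) = 3(3 + 1/6) = 19/2; numerator = -1(60/91) + 2(-6/7) = -216/91; a_3 = (-216/91)/(19/2) = -432/1729
  n = 4: D(4) = 4(4 + 1/6) = 50/3; numerator = -1(-432/1729) + 2(60/91) = 2712/1729; a_4 = (2712/1729)/(50/3) = 4068/43225
  n = 5: D(5) = 5(5 + 1/6) = 155/6; numerator = -1(4068/43225) + 2(-432/1729) = -25668/43225; a_5 = (-25668/43225)/(155/6) = -4968/216125

r = 1/2; a_0 = 1; a_1 = -6/7; a_2 = 60/91; a_3 = -432/1729; a_4 = 4068/43225; a_5 = -4968/216125


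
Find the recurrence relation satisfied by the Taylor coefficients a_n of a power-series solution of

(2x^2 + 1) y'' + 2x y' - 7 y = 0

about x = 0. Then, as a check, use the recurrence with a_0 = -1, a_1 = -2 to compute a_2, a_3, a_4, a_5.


Substitute y = sum_n a_n x^n.
(1 + 2 x^2) y'' contributes (n+2)(n+1) a_{n+2} + 2 n(n-1) a_n at x^n.
2 x y'(x) contributes 2 n a_n at x^n.
-7 y(x) contributes -7 a_n at x^n.
Matching x^n: (n+2)(n+1) a_{n+2} + (2 n(n-1) + 2 n - 7) a_n = 0.
Thus a_{n+2} = (-2 n(n-1) - 2 n + 7) / ((n+1)(n+2)) * a_n.

Check with a_0 = -1, a_1 = -2 (apply the recurrence for n = 0, 1, 2, 3): a_0 = -1, a_1 = -2, a_2 = -7/2, a_3 = -5/3, a_4 = 7/24, a_5 = 11/12.

a_(n+2) = (-2 n(n-1) - 2 n + 7) / ((n+1)(n+2)) * a_n; check: a_0 = -1, a_1 = -2, a_2 = -7/2, a_3 = -5/3, a_4 = 7/24, a_5 = 11/12


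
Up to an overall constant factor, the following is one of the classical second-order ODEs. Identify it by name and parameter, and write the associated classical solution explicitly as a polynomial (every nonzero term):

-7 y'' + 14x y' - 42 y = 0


All three coefficients share the factor -7; dividing through by -7 gives  y'' - 2x y' + 6 y = 0.
This matches the Hermite equation y'' - 2x y' + 2n y = 0 with 2n = 6, so n = 3; the polynomial solution is H_3(x).
With y = sum_k a_k x^k, matching x^k gives (k+2)(k+1) a_{k+2} = 2(k - n) a_k = 2(k - 3) a_k. The right side vanishes at k = 3, so the series with the parity of 3 terminates at degree 3.
Standard normalization: leading coefficient of H_n is 2^n, so a_3 = 2^3 = 8. Work downward with a_k = (k+1)(k+2) a_{k+2} / (2(k - n)):
  a_1 = (2)(3)(8) / (2(1 - 3)) = 48/(-4) = -12
Hence H_3(x) = 8 x^3 - 12 x.

H_3(x); series = 8 x^3 - 12 x


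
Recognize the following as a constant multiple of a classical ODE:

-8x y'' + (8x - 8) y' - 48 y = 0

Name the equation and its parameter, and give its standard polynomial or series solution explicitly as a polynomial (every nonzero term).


All three coefficients share the factor -8; dividing through by -8 gives  x y'' + (1 - x) y' + 6 y = 0.
This matches the Laguerre equation x y'' + (1 - x) y' + n y = 0 with n = 6; the polynomial solution is L_6(x).
With y = sum_k a_k x^k, matching x^k gives (k+1)k a_{k+1} + (k+1) a_{k+1} - k a_k + n a_k = 0, i.e. (k+1)^2 a_{k+1} = (k - n) a_k = (k - 6) a_k. The right side vanishes at k = 6, so the series terminates at degree 6.
Standard normalization L_n(0) = 1 gives a_0 = 1. Work upward with a_{k+1} = (k - 6) a_k / (k+1)^2:
  a_1 = (0 - 6)(1) / 1^2 = -6/1 = -6
  a_2 = (1 - 6)(-6) / 2^2 = 30/4 = 15/2
  a_3 = (2 - 6)(15/2) / 3^2 = -30/9 = -10/3
  a_4 = (3 - 6)(-10/3) / 4^2 = 10/16 = 5/8
  a_5 = (4 - 6)(5/8) / 5^2 = (-5/4)/25 = -1/20
  a_6 = (5 - 6)(-1/20) / 6^2 = (1/20)/36 = 1/720
Hence L_6(x) = x^6/720 - x^5/20 + 5 x^4/8 - 10 x^3/3 + 15 x^2/2 - 6 x + 1.

L_6(x); series = x^6/720 - x^5/20 + 5 x^4/8 - 10 x^3/3 + 15 x^2/2 - 6 x + 1
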